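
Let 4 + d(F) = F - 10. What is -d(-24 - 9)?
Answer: 47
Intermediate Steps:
d(F) = -14 + F (d(F) = -4 + (F - 10) = -4 + (-10 + F) = -14 + F)
-d(-24 - 9) = -(-14 + (-24 - 9)) = -(-14 - 33) = -1*(-47) = 47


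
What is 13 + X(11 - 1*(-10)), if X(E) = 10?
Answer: 23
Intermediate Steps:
13 + X(11 - 1*(-10)) = 13 + 10 = 23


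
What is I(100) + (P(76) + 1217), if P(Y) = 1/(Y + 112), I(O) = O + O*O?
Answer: 2127597/188 ≈ 11317.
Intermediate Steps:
I(O) = O + O²
P(Y) = 1/(112 + Y)
I(100) + (P(76) + 1217) = 100*(1 + 100) + (1/(112 + 76) + 1217) = 100*101 + (1/188 + 1217) = 10100 + (1/188 + 1217) = 10100 + 228797/188 = 2127597/188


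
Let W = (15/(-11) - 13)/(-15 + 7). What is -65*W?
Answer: -5135/44 ≈ -116.70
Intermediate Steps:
W = 79/44 (W = (15*(-1/11) - 13)/(-8) = (-15/11 - 13)*(-1/8) = -158/11*(-1/8) = 79/44 ≈ 1.7955)
-65*W = -65*79/44 = -5135/44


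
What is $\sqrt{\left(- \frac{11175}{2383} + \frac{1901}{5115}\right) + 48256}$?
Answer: $\frac{\sqrt{7168888396037988510}}{12189045} \approx 219.66$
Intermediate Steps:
$\sqrt{\left(- \frac{11175}{2383} + \frac{1901}{5115}\right) + 48256} = \sqrt{- \frac{52630042}{12189045} + 48256} = \sqrt{\frac{588141925478}{12189045}} = \frac{\sqrt{7168888396037988510}}{12189045}$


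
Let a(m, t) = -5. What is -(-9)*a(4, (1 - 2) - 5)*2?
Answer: -90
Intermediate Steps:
-(-9)*a(4, (1 - 2) - 5)*2 = -(-9)*(-5)*2 = -9*5*2 = -45*2 = -90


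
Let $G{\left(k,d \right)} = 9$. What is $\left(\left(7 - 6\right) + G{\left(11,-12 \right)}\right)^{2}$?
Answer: $100$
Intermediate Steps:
$\left(\left(7 - 6\right) + G{\left(11,-12 \right)}\right)^{2} = \left(\left(7 - 6\right) + 9\right)^{2} = \left(1 + 9\right)^{2} = 10^{2} = 100$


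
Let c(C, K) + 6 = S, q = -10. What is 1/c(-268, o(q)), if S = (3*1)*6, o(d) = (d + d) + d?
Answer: 1/12 ≈ 0.083333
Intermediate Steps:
o(d) = 3*d (o(d) = 2*d + d = 3*d)
S = 18 (S = 3*6 = 18)
c(C, K) = 12 (c(C, K) = -6 + 18 = 12)
1/c(-268, o(q)) = 1/12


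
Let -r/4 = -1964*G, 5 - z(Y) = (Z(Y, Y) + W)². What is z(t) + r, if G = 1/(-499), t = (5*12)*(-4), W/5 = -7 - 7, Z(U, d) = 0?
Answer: -2450461/499 ≈ -4910.7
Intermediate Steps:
W = -70 (W = 5*(-7 - 7) = 5*(-14) = -70)
t = -240 (t = 60*(-4) = -240)
G = -1/499 ≈ -0.0020040
z(Y) = -4895 (z(Y) = 5 - (0 - 70)² = 5 - 1*(-70)² = 5 - 1*4900 = 5 - 4900 = -4895)
r = -7856/499 (r = -(-7856)*(-1)/499 = -4*1964/499 = -7856/499 ≈ -15.743)
z(t) + r = -4895 - 7856/499 = -2450461/499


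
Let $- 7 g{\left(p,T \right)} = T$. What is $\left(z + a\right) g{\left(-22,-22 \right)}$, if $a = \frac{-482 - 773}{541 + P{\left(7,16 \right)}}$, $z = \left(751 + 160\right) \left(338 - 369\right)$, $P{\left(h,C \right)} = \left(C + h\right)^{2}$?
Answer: $- \frac{66482075}{749} \approx -88761.0$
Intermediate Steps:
$g{\left(p,T \right)} = - \frac{T}{7}$
$z = -28241$ ($z = 911 \left(-31\right) = -28241$)
$a = - \frac{251}{214}$ ($a = \frac{-482 - 773}{541 + \left(16 + 7\right)^{2}} = - \frac{1255}{541 + 23^{2}} = - \frac{1255}{541 + 529} = - \frac{1255}{1070} = \left(-1255\right) \frac{1}{1070} = - \frac{251}{214} \approx -1.1729$)
$\left(z + a\right) g{\left(-22,-22 \right)} = \left(-28241 - \frac{251}{214}\right) \left(\left(- \frac{1}{7}\right) \left(-22\right)\right) = \left(- \frac{6043825}{214}\right) \frac{22}{7} = - \frac{66482075}{749}$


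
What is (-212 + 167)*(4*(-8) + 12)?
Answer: 900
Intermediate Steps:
(-212 + 167)*(4*(-8) + 12) = -45*(-32 + 12) = -45*(-20) = 900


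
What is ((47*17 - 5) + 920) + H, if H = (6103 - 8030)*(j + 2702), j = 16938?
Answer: -37844566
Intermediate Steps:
H = -37846280 (H = (6103 - 8030)*(16938 + 2702) = -1927*19640 = -37846280)
((47*17 - 5) + 920) + H = ((47*17 - 5) + 920) - 37846280 = ((799 - 5) + 920) - 37846280 = (794 + 920) - 37846280 = 1714 - 37846280 = -37844566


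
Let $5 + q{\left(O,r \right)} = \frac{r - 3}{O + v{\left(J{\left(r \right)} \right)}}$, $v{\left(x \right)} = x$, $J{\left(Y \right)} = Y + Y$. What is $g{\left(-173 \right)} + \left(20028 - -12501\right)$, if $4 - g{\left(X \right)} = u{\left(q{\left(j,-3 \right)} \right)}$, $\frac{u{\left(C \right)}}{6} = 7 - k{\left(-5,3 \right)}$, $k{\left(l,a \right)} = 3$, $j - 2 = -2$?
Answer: $32509$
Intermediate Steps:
$j = 0$ ($j = 2 - 2 = 0$)
$J{\left(Y \right)} = 2 Y$
$q{\left(O,r \right)} = -5 + \frac{-3 + r}{O + 2 r}$ ($q{\left(O,r \right)} = -5 + \frac{r - 3}{O + 2 r} = -5 + \frac{-3 + r}{O + 2 r}$)
$u{\left(C \right)} = 24$ ($u{\left(C \right)} = 6 \left(7 - 3\right) = 6 \cdot 4 = 24$)
$g{\left(X \right)} = -20$ ($g{\left(X \right)} = 4 - 24 = -20$)
$g{\left(-173 \right)} + \left(20028 - -12501\right) = -20 + \left(20028 - -12501\right) = -20 + \left(20028 + 12501\right) = -20 + 32529 = 32509$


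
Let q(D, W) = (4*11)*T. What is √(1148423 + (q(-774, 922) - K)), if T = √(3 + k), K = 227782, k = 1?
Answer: √920729 ≈ 959.55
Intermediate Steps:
T = 2 (T = √(3 + 1) = √4 = 2)
q(D, W) = 88 (q(D, W) = (4*11)*2 = 44*2 = 88)
√(1148423 + (q(-774, 922) - K)) = √(1148423 + (88 - 1*227782)) = √(1148423 + (88 - 227782)) = √(1148423 - 227694) = √920729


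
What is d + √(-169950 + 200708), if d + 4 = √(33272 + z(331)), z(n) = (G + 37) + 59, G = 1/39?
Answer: -4 + 13*√182 + √50752767/39 ≈ 354.05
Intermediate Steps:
G = 1/39 ≈ 0.025641
z(n) = 3745/39 (z(n) = (1/39 + 37) + 59 = 1444/39 + 59 = 3745/39)
d = -4 + √50752767/39 (d = -4 + √(33272 + 3745/39) = -4 + √(1301353/39) = -4 + √50752767/39 ≈ 178.67)
d + √(-169950 + 200708) = (-4 + √50752767/39) + √(-169950 + 200708) = (-4 + √50752767/39) + √30758 = (-4 + √50752767/39) + 13*√182 = -4 + 13*√182 + √50752767/39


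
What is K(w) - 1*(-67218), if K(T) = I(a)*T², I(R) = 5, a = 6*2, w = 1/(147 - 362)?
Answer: 621430411/9245 ≈ 67218.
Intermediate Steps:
w = -1/215 (w = 1/(-215) = -1/215 ≈ -0.0046512)
a = 12
K(T) = 5*T²
K(w) - 1*(-67218) = 5*(-1/215)² - 1*(-67218) = 5*(1/46225) + 67218 = 1/9245 + 67218 = 621430411/9245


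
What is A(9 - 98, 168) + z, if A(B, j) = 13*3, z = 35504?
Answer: 35543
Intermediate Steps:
A(B, j) = 39
A(9 - 98, 168) + z = 39 + 35504 = 35543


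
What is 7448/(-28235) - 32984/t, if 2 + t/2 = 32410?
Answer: -176756601/228759970 ≈ -0.77267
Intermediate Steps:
t = 64816 (t = -4 + 2*32410 = -4 + 64820 = 64816)
7448/(-28235) - 32984/t = 7448/(-28235) - 32984/64816 = 7448*(-1/28235) - 32984*1/64816 = -7448/28235 - 4123/8102 = -176756601/228759970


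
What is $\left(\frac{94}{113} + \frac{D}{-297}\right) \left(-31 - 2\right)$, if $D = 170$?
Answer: $- \frac{8708}{1017} \approx -8.5624$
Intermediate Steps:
$\left(\frac{94}{113} + \frac{D}{-297}\right) \left(-31 - 2\right) = \left(\frac{94}{113} + \frac{170}{-297}\right) \left(-31 - 2\right) = \left(94 \cdot \frac{1}{113} + 170 \left(- \frac{1}{297}\right)\right) \left(-31 - 2\right) = \left(\frac{94}{113} - \frac{170}{297}\right) \left(-33\right) = \frac{8708}{33561} \left(-33\right) = - \frac{8708}{1017}$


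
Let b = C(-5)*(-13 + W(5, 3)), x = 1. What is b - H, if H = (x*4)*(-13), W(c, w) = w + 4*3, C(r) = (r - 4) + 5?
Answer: 44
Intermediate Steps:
C(r) = 1 + r (C(r) = (-4 + r) + 5 = 1 + r)
W(c, w) = 12 + w (W(c, w) = w + 12 = 12 + w)
b = -8 (b = (1 - 5)*(-13 + (12 + 3)) = -4*(-13 + 15) = -4*2 = -8)
H = -52 (H = (1*4)*(-13) = 4*(-13) = -52)
b - H = -8 - 1*(-52) = -8 + 52 = 44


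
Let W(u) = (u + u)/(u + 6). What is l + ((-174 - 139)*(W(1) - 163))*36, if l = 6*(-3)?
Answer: 12834126/7 ≈ 1.8334e+6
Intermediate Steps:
W(u) = 2*u/(6 + u) (W(u) = (2*u)/(6 + u) = 2*u/(6 + u))
l = -18
l + ((-174 - 139)*(W(1) - 163))*36 = -18 + ((-174 - 139)*(2*1/(6 + 1) - 163))*36 = -18 - 313*(2*1/7 - 163)*36 = -18 - 313*(2*1*(1/7) - 163)*36 = -18 - 313*(2/7 - 163)*36 = -18 - 313*(-1139/7)*36 = -18 + (356507/7)*36 = -18 + 12834252/7 = 12834126/7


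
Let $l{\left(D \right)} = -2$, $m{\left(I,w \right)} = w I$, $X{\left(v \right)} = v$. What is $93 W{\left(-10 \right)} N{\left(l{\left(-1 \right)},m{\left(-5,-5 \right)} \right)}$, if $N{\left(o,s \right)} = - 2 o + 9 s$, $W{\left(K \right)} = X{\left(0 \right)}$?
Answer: $0$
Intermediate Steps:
$W{\left(K \right)} = 0$
$m{\left(I,w \right)} = I w$
$93 W{\left(-10 \right)} N{\left(l{\left(-1 \right)},m{\left(-5,-5 \right)} \right)} = 93 \cdot 0 \left(\left(-2\right) \left(-2\right) + 9 \left(\left(-5\right) \left(-5\right)\right)\right) = 0 \left(4 + 9 \cdot 25\right) = 0 \left(4 + 225\right) = 0 \cdot 229 = 0$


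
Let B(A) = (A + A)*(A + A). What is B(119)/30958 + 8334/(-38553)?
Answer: 320965360/198920629 ≈ 1.6135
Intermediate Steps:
B(A) = 4*A² (B(A) = (2*A)*(2*A) = 4*A²)
B(119)/30958 + 8334/(-38553) = (4*119²)/30958 + 8334/(-38553) = (4*14161)*(1/30958) + 8334*(-1/38553) = 56644*(1/30958) - 2778/12851 = 28322/15479 - 2778/12851 = 320965360/198920629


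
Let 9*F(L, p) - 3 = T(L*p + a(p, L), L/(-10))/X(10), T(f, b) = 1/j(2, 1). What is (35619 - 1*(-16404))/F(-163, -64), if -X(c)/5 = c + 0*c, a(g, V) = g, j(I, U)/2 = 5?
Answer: 234103500/1499 ≈ 1.5617e+5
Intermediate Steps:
j(I, U) = 10 (j(I, U) = 2*5 = 10)
T(f, b) = ⅒ (T(f, b) = 1/10 = ⅒)
X(c) = -5*c (X(c) = -5*(c + 0*c) = -5*(c + 0) = -5*c)
F(L, p) = 1499/4500 (F(L, p) = ⅓ + (1/(10*((-5*10))))/9 = ⅓ + ((⅒)/(-50))/9 = ⅓ + ((⅒)*(-1/50))/9 = ⅓ + (⅑)*(-1/500) = ⅓ - 1/4500 = 1499/4500)
(35619 - 1*(-16404))/F(-163, -64) = (35619 - 1*(-16404))/(1499/4500) = (35619 + 16404)*(4500/1499) = 52023*(4500/1499) = 234103500/1499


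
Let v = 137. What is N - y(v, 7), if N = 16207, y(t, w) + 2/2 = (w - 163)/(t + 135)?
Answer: 1102183/68 ≈ 16209.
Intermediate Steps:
y(t, w) = -1 + (-163 + w)/(135 + t) (y(t, w) = -1 + (w - 163)/(t + 135) = -1 + (-163 + w)/(135 + t))
N - y(v, 7) = 16207 - (-298 + 7 - 1*137)/(135 + 137) = 16207 - (-298 + 7 - 137)/272 = 16207 - (-428)/272 = 16207 - 1*(-107/68) = 16207 + 107/68 = 1102183/68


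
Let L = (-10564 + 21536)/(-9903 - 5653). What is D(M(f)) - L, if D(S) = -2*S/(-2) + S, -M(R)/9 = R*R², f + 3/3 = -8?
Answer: 51034201/3889 ≈ 13123.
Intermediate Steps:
f = -9 (f = -1 - 8 = -9)
M(R) = -9*R³ (M(R) = -9*R*R² = -9*R³)
D(S) = 2*S (D(S) = -2*S*(-1)/2 + S = -(-1)*S + S = S + S = 2*S)
L = -2743/3889 (L = 10972/(-15556) = 10972*(-1/15556) = -2743/3889 ≈ -0.70532)
D(M(f)) - L = 2*(-9*(-9)³) - 1*(-2743/3889) = 2*(-9*(-729)) + 2743/3889 = 2*6561 + 2743/3889 = 13122 + 2743/3889 = 51034201/3889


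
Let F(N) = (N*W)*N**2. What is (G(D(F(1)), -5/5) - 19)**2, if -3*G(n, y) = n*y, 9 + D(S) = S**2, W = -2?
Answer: 3844/9 ≈ 427.11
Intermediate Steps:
F(N) = -2*N**3 (F(N) = (N*(-2))*N**2 = (-2*N)*N**2 = -2*N**3)
D(S) = -9 + S**2
G(n, y) = -n*y/3
(G(D(F(1)), -5/5) - 19)**2 = (-(-9 + (-2*1**3)**2)*(-5/5)/3 - 19)**2 = (-(-9 + (-2*1)**2)*(-5*1/5)/3 - 19)**2 = (-1/3*(-9 + (-2)**2)*(-1) - 19)**2 = (-1/3*(-9 + 4)*(-1) - 19)**2 = (-1/3*(-5)*(-1) - 19)**2 = (-5/3 - 19)**2 = (-62/3)**2 = 3844/9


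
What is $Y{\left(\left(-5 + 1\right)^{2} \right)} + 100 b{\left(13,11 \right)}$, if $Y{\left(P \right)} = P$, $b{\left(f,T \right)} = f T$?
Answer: $14316$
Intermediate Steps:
$b{\left(f,T \right)} = T f$
$Y{\left(\left(-5 + 1\right)^{2} \right)} + 100 b{\left(13,11 \right)} = \left(-5 + 1\right)^{2} + 100 \cdot 11 \cdot 13 = \left(-4\right)^{2} + 100 \cdot 143 = 16 + 14300 = 14316$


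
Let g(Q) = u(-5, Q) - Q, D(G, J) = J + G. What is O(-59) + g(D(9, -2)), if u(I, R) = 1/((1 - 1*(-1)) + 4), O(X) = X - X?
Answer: -41/6 ≈ -6.8333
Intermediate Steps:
O(X) = 0
D(G, J) = G + J
u(I, R) = 1/6 (u(I, R) = 1/((1 + 1) + 4) = 1/(2 + 4) = 1/6)
g(Q) = 1/6 - Q
O(-59) + g(D(9, -2)) = 0 + (1/6 - (9 - 2)) = 0 + (1/6 - 1*7) = 0 + (1/6 - 7) = 0 - 41/6 = -41/6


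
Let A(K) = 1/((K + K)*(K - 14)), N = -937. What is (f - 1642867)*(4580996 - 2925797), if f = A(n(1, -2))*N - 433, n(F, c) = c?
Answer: -174080815990263/64 ≈ -2.7200e+12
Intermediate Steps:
A(K) = 1/(2*K*(-14 + K)) (A(K) = 1/((2*K)*(-14 + K)) = 1/(2*K*(-14 + K)))
f = -28649/64 (f = ((½)/(-2*(-14 - 2)))*(-937) - 433 = ((½)*(-½)/(-16))*(-937) - 433 = ((½)*(-½)*(-1/16))*(-937) - 433 = (1/64)*(-937) - 433 = -937/64 - 433 = -28649/64 ≈ -447.64)
(f - 1642867)*(4580996 - 2925797) = (-28649/64 - 1642867)*(4580996 - 2925797) = -105172137/64*1655199 = -174080815990263/64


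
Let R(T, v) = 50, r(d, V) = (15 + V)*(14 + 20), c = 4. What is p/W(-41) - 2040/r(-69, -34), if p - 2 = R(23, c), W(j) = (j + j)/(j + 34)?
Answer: 5918/779 ≈ 7.5969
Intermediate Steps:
r(d, V) = 510 + 34*V (r(d, V) = (15 + V)*34 = 510 + 34*V)
W(j) = 2*j/(34 + j) (W(j) = (2*j)/(34 + j) = 2*j/(34 + j))
p = 52 (p = 2 + 50 = 52)
p/W(-41) - 2040/r(-69, -34) = 52/((2*(-41)/(34 - 41))) - 2040/(510 + 34*(-34)) = 52/((2*(-41)/(-7))) - 2040/(510 - 1156) = 52/((2*(-41)*(-⅐))) - 2040/(-646) = 52/(82/7) - 2040*(-1/646) = 52*(7/82) + 60/19 = 182/41 + 60/19 = 5918/779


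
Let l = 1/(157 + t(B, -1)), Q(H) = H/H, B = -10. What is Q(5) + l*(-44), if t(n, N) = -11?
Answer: 51/73 ≈ 0.69863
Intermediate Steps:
Q(H) = 1
l = 1/146 (l = 1/(157 - 11) = 1/146 ≈ 0.0068493)
Q(5) + l*(-44) = 1 + (1/146)*(-44) = 1 - 22/73 = 51/73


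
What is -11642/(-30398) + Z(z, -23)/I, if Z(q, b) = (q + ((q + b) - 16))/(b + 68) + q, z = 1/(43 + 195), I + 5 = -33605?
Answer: 419097113573/1094215831380 ≈ 0.38301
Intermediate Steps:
I = -33610 (I = -5 - 33605 = -33610)
z = 1/238 ≈ 0.0042017
Z(q, b) = q + (-16 + b + 2*q)/(68 + b) (Z(q, b) = (q + ((b + q) - 16))/(68 + b) + q = (q + (-16 + b + q))/(68 + b) + q = (-16 + b + 2*q)/(68 + b) + q = q + (-16 + b + 2*q)/(68 + b))
-11642/(-30398) + Z(z, -23)/I = -11642/(-30398) + ((-16 - 23 + 70*(1/238) - 23*1/238)/(68 - 23))/(-33610) = -11642*(-1/30398) + ((-16 - 23 + 5/17 - 23/238)/45)*(-1/33610) = 5821/15199 + ((1/45)*(-9235/238))*(-1/33610) = 5821/15199 - 1847/2142*(-1/33610) = 5821/15199 + 1847/71992620 = 419097113573/1094215831380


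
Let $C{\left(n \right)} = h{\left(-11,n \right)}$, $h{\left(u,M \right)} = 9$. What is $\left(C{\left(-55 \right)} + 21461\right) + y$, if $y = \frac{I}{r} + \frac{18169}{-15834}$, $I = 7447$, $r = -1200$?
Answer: $\frac{67967909567}{3166800} \approx 21463.0$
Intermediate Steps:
$C{\left(n \right)} = 9$
$y = - \frac{23286433}{3166800}$ ($y = \frac{7447}{-1200} + \frac{18169}{-15834} = 7447 \left(- \frac{1}{1200}\right) + 18169 \left(- \frac{1}{15834}\right) = - \frac{7447}{1200} - \frac{18169}{15834} = - \frac{23286433}{3166800} \approx -7.3533$)
$\left(C{\left(-55 \right)} + 21461\right) + y = \left(9 + 21461\right) - \frac{23286433}{3166800} = 21470 - \frac{23286433}{3166800} = \frac{67967909567}{3166800}$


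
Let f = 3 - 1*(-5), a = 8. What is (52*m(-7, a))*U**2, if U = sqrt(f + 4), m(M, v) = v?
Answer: 4992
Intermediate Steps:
f = 8 (f = 3 + 5 = 8)
U = 2*sqrt(3) (U = sqrt(8 + 4) = sqrt(12) = 2*sqrt(3) ≈ 3.4641)
(52*m(-7, a))*U**2 = (52*8)*(2*sqrt(3))**2 = 416*12 = 4992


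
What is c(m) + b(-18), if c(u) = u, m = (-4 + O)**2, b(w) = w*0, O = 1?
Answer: 9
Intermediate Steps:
b(w) = 0
m = 9 (m = (-4 + 1)**2 = (-3)**2 = 9)
c(m) + b(-18) = 9 + 0 = 9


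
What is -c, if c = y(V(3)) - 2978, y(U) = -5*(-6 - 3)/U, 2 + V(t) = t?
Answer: 2933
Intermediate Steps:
V(t) = -2 + t
y(U) = 45/U (y(U) = -(-45)/U = 45/U)
c = -2933 (c = 45/(-2 + 3) - 2978 = 45/1 - 2978 = 45*1 - 2978 = 45 - 2978 = -2933)
-c = -1*(-2933) = 2933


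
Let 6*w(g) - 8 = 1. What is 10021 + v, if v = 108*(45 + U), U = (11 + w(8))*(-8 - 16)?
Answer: -17519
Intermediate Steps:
w(g) = 3/2 (w(g) = 4/3 + (1/6)*1 = 4/3 + 1/6 = 3/2)
U = -300 (U = (11 + 3/2)*(-8 - 16) = (25/2)*(-24) = -300)
v = -27540 (v = 108*(45 - 300) = 108*(-255) = -27540)
10021 + v = 10021 - 27540 = -17519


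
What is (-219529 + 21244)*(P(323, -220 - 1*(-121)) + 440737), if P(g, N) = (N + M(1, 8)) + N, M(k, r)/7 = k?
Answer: -87353663610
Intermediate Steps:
M(k, r) = 7*k
P(g, N) = 7 + 2*N (P(g, N) = (N + 7*1) + N = (N + 7) + N = (7 + N) + N = 7 + 2*N)
(-219529 + 21244)*(P(323, -220 - 1*(-121)) + 440737) = (-219529 + 21244)*((7 + 2*(-220 - 1*(-121))) + 440737) = -198285*((7 + 2*(-220 + 121)) + 440737) = -198285*((7 + 2*(-99)) + 440737) = -198285*((7 - 198) + 440737) = -198285*(-191 + 440737) = -198285*440546 = -87353663610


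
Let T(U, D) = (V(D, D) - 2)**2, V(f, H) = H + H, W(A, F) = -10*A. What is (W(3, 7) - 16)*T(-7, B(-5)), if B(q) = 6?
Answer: -4600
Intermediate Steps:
V(f, H) = 2*H
T(U, D) = (-2 + 2*D)**2 (T(U, D) = (2*D - 2)**2 = (-2 + 2*D)**2)
(W(3, 7) - 16)*T(-7, B(-5)) = (-10*3 - 16)*(4*(-1 + 6)**2) = (-30 - 16)*(4*5**2) = -184*25 = -46*100 = -4600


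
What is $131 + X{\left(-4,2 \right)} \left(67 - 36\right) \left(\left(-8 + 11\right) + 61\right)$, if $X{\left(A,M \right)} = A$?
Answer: $-7805$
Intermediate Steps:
$131 + X{\left(-4,2 \right)} \left(67 - 36\right) \left(\left(-8 + 11\right) + 61\right) = 131 - 4 \left(67 - 36\right) \left(\left(-8 + 11\right) + 61\right) = 131 - 4 \cdot 31 \left(3 + 61\right) = 131 - 4 \cdot 31 \cdot 64 = 131 - 7936 = -7805$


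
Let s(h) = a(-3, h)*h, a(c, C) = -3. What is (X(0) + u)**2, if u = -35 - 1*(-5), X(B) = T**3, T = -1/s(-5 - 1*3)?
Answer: 171993507841/191102976 ≈ 900.00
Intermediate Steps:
s(h) = -3*h
T = -1/24 (T = -1/((-3*(-5 - 1*3))) = -1/((-3*(-5 - 3))) = -1/((-3*(-8))) = -1/24 ≈ -0.041667)
X(B) = -1/13824 (X(B) = (-1/24)**3 = -1/13824)
u = -30 (u = -35 + 5 = -30)
(X(0) + u)**2 = (-1/13824 - 30)**2 = (-414721/13824)**2 = 171993507841/191102976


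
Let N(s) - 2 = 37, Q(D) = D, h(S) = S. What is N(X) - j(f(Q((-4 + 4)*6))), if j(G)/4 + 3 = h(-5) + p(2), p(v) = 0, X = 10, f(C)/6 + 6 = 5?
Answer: 71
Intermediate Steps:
f(C) = -6 (f(C) = -36 + 6*5 = -36 + 30 = -6)
j(G) = -32 (j(G) = -12 + 4*(-5 + 0) = -12 + 4*(-5) = -12 - 20 = -32)
N(s) = 39 (N(s) = 2 + 37 = 39)
N(X) - j(f(Q((-4 + 4)*6))) = 39 - 1*(-32) = 39 + 32 = 71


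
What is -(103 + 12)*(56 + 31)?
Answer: -10005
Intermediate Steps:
-(103 + 12)*(56 + 31) = -115*87 = -1*10005 = -10005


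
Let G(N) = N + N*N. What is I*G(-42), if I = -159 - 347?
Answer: -871332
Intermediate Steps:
I = -506
G(N) = N + N²
I*G(-42) = -(-21252)*(1 - 42) = -(-21252)*(-41) = -506*1722 = -871332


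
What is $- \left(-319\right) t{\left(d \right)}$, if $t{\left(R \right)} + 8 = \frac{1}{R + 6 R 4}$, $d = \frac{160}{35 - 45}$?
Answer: $- \frac{1021119}{400} \approx -2552.8$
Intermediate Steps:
$d = -16$ ($d = \frac{160}{-10} = 160 \left(- \frac{1}{10}\right) = -16$)
$t{\left(R \right)} = -8 + \frac{1}{25 R}$ ($t{\left(R \right)} = -8 + \frac{1}{R + 6 R 4} = -8 + \frac{1}{R + 24 R} = -8 + \frac{1}{25 R}$)
$- \left(-319\right) t{\left(d \right)} = - \left(-319\right) \left(-8 + \frac{1}{25 \left(-16\right)}\right) = - \left(-319\right) \left(-8 + \frac{1}{25} \left(- \frac{1}{16}\right)\right) = - \left(-319\right) \left(-8 - \frac{1}{400}\right) = - \frac{\left(-319\right) \left(-3201\right)}{400} = \left(-1\right) \frac{1021119}{400} = - \frac{1021119}{400}$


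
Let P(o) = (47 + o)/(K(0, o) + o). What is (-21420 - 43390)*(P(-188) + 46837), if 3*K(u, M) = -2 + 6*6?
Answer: -160884557873/53 ≈ -3.0356e+9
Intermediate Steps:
K(u, M) = 34/3 (K(u, M) = (-2 + 6*6)/3 = (-2 + 36)/3 = (⅓)*34 = 34/3)
P(o) = (47 + o)/(34/3 + o)
(-21420 - 43390)*(P(-188) + 46837) = (-21420 - 43390)*(3*(47 - 188)/(34 + 3*(-188)) + 46837) = -64810*(3*(-141)/(34 - 564) + 46837) = -64810*(3*(-141)/(-530) + 46837) = -64810*(3*(-1/530)*(-141) + 46837) = -64810*(423/530 + 46837) = -64810*24824033/530 = -160884557873/53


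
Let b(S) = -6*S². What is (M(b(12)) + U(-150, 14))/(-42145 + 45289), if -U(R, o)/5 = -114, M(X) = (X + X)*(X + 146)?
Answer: 206879/524 ≈ 394.81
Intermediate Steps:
M(X) = 2*X*(146 + X) (M(X) = (2*X)*(146 + X) = 2*X*(146 + X))
U(R, o) = 570 (U(R, o) = -5*(-114) = 570)
(M(b(12)) + U(-150, 14))/(-42145 + 45289) = (2*(-6*12²)*(146 - 6*12²) + 570)/(-42145 + 45289) = (2*(-6*144)*(146 - 6*144) + 570)/3144 = (2*(-864)*(146 - 864) + 570)*(1/3144) = (2*(-864)*(-718) + 570)*(1/3144) = (1240704 + 570)*(1/3144) = 1241274*(1/3144) = 206879/524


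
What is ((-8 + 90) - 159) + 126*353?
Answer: 44401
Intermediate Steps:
((-8 + 90) - 159) + 126*353 = (82 - 159) + 44478 = -77 + 44478 = 44401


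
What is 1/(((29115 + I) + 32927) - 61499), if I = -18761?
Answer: -1/18218 ≈ -5.4891e-5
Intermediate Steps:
1/(((29115 + I) + 32927) - 61499) = 1/(((29115 - 18761) + 32927) - 61499) = 1/((10354 + 32927) - 61499) = 1/(43281 - 61499) = 1/(-18218) = -1/18218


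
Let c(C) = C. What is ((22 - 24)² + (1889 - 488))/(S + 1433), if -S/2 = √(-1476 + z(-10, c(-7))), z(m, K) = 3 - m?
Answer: 2013365/2059341 + 2810*I*√1463/2059341 ≈ 0.97767 + 0.052192*I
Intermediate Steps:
S = -2*I*√1463 (S = -2*√(-1476 + (3 - 1*(-10))) = -2*√(-1476 + (3 + 10)) = -2*√(-1476 + 13) = -2*I*√1463 ≈ -76.498*I)
((22 - 24)² + (1889 - 488))/(S + 1433) = ((22 - 24)² + (1889 - 488))/(-2*I*√1463 + 1433) = ((-2)² + 1401)/(1433 - 2*I*√1463) = (4 + 1401)/(1433 - 2*I*√1463) = 1405/(1433 - 2*I*√1463)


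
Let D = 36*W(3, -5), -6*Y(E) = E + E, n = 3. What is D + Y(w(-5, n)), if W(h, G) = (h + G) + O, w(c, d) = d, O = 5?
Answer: 107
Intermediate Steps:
W(h, G) = 5 + G + h (W(h, G) = (h + G) + 5 = (G + h) + 5 = 5 + G + h)
Y(E) = -E/3 (Y(E) = -(E + E)/6 = -E/3)
D = 108 (D = 36*(5 - 5 + 3) = 36*3 = 108)
D + Y(w(-5, n)) = 108 - 1/3*3 = 108 - 1 = 107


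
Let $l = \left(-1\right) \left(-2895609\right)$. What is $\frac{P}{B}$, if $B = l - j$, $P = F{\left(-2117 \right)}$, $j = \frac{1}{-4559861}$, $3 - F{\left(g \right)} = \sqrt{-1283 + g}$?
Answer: $\frac{13679583}{13203574550350} - \frac{4559861 i \sqrt{34}}{1320357455035} \approx 1.0361 \cdot 10^{-6} - 2.0137 \cdot 10^{-5} i$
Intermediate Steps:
$l = 2895609$
$F{\left(g \right)} = 3 - \sqrt{-1283 + g}$
$j = - \frac{1}{4559861} \approx -2.193 \cdot 10^{-7}$
$P = 3 - 10 i \sqrt{34}$ ($P = 3 - \sqrt{-1283 - 2117} = 3 - \sqrt{-3400} = 3 - 10 i \sqrt{34} \approx 3.0 - 58.31 i$)
$B = \frac{13203574550350}{4559861}$ ($B = 2895609 - - \frac{1}{4559861} = 2895609 + \frac{1}{4559861} = \frac{13203574550350}{4559861} \approx 2.8956 \cdot 10^{6}$)
$\frac{P}{B} = \frac{3 - 10 i \sqrt{34}}{\frac{13203574550350}{4559861}} = \left(3 - 10 i \sqrt{34}\right) \frac{4559861}{13203574550350} = \frac{13679583}{13203574550350} - \frac{4559861 i \sqrt{34}}{1320357455035}$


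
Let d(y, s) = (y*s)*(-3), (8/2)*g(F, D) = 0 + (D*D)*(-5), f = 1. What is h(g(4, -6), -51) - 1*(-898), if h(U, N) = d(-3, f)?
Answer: 907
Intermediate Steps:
g(F, D) = -5*D²/4 (g(F, D) = (0 + (D*D)*(-5))/4 = (0 + D²*(-5))/4 = (0 - 5*D²)/4 = (-5*D²)/4 = -5*D²/4)
d(y, s) = -3*s*y (d(y, s) = (s*y)*(-3) = -3*s*y)
h(U, N) = 9 (h(U, N) = -3*1*(-3) = 9)
h(g(4, -6), -51) - 1*(-898) = 9 - 1*(-898) = 9 + 898 = 907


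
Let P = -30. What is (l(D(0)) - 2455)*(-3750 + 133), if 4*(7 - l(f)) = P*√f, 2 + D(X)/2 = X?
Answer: 8854416 - 54255*I ≈ 8.8544e+6 - 54255.0*I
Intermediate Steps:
D(X) = -4 + 2*X
l(f) = 7 + 15*√f/2 (l(f) = 7 - (-15)*√f/2 = 7 + 15*√f/2)
(l(D(0)) - 2455)*(-3750 + 133) = ((7 + 15*√(-4 + 2*0)/2) - 2455)*(-3750 + 133) = ((7 + 15*√(-4 + 0)/2) - 2455)*(-3617) = ((7 + 15*√(-4)/2) - 2455)*(-3617) = ((7 + 15*(2*I)/2) - 2455)*(-3617) = ((7 + 15*I) - 2455)*(-3617) = (-2448 + 15*I)*(-3617) = 8854416 - 54255*I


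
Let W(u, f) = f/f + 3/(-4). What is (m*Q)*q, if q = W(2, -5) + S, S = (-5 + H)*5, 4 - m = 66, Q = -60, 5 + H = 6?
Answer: -73470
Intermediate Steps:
H = 1 (H = -5 + 6 = 1)
m = -62 (m = 4 - 1*66 = 4 - 66 = -62)
W(u, f) = ¼ (W(u, f) = 1 + 3*(-¼) = 1 - ¾ = ¼)
S = -20 (S = (-5 + 1)*5 = -4*5 = -20)
q = -79/4 (q = ¼ - 20 = -79/4 ≈ -19.750)
(m*Q)*q = -62*(-60)*(-79/4) = 3720*(-79/4) = -73470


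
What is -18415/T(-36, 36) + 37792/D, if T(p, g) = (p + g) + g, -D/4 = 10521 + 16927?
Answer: -63224381/123516 ≈ -511.87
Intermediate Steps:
D = -109792 (D = -4*(10521 + 16927) = -4*27448 = -109792)
T(p, g) = p + 2*g (T(p, g) = (g + p) + g = p + 2*g)
-18415/T(-36, 36) + 37792/D = -18415/(-36 + 2*36) + 37792/(-109792) = -18415/(-36 + 72) + 37792*(-1/109792) = -18415/36 - 1181/3431 = -63224381/123516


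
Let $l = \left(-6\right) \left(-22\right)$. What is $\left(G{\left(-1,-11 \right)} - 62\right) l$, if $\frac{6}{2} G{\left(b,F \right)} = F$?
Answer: $-8668$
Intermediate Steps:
$l = 132$
$G{\left(b,F \right)} = \frac{F}{3}$
$\left(G{\left(-1,-11 \right)} - 62\right) l = \left(\frac{1}{3} \left(-11\right) - 62\right) 132 = \left(- \frac{11}{3} - 62\right) 132 = \left(- \frac{197}{3}\right) 132 = -8668$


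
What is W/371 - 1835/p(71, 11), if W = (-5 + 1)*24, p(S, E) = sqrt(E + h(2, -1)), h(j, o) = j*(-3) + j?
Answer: -96/371 - 1835*sqrt(7)/7 ≈ -693.82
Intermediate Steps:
h(j, o) = -2*j (h(j, o) = -3*j + j = -2*j)
p(S, E) = sqrt(-4 + E) (p(S, E) = sqrt(E - 2*2) = sqrt(E - 4) = sqrt(-4 + E))
W = -96 (W = -4*24 = -96)
W/371 - 1835/p(71, 11) = -96/371 - 1835/sqrt(-4 + 11) = -96*1/371 - 1835*sqrt(7)/7 = -96/371 - 1835*sqrt(7)/7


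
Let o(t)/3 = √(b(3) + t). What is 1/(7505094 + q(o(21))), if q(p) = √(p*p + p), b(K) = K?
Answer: 1/(7505094 + 6^(¾)*√(1 + 6*√6)) ≈ 1.3324e-7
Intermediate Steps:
o(t) = 3*√(3 + t)
q(p) = √(p + p²) (q(p) = √(p² + p) = √(p + p²))
1/(7505094 + q(o(21))) = 1/(7505094 + √((3*√(3 + 21))*(1 + 3*√(3 + 21)))) = 1/(7505094 + √((3*√24)*(1 + 3*√24))) = 1/(7505094 + √((3*(2*√6))*(1 + 3*(2*√6)))) = 1/(7505094 + √((6*√6)*(1 + 6*√6))) = 1/(7505094 + √(6*√6*(1 + 6*√6))) = 1/(7505094 + 6^(¾)*√(1 + 6*√6))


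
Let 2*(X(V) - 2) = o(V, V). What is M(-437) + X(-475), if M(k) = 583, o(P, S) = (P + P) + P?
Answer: -255/2 ≈ -127.50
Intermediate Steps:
o(P, S) = 3*P (o(P, S) = 2*P + P = 3*P)
X(V) = 2 + 3*V/2 (X(V) = 2 + (3*V)/2 = 2 + 3*V/2)
M(-437) + X(-475) = 583 + (2 + (3/2)*(-475)) = 583 + (2 - 1425/2) = 583 - 1421/2 = -255/2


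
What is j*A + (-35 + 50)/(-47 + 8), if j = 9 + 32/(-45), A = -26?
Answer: -126299/585 ≈ -215.90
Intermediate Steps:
j = 373/45 (j = 9 + 32*(-1/45) = 9 - 32/45 = 373/45 ≈ 8.2889)
j*A + (-35 + 50)/(-47 + 8) = (373/45)*(-26) + (-35 + 50)/(-47 + 8) = -9698/45 + 15/(-39) = -9698/45 + 15*(-1/39) = -9698/45 - 5/13 = -126299/585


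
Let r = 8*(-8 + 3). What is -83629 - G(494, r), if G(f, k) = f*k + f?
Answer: -64363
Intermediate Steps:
r = -40 (r = 8*(-5) = -40)
G(f, k) = f + f*k
-83629 - G(494, r) = -83629 - 494*(1 - 40) = -83629 - 494*(-39) = -83629 - 1*(-19266) = -83629 + 19266 = -64363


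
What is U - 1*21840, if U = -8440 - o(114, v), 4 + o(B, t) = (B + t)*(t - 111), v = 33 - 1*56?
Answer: -18082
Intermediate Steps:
v = -23 (v = 33 - 56 = -23)
o(B, t) = -4 + (-111 + t)*(B + t) (o(B, t) = -4 + (B + t)*(t - 111) = -4 + (B + t)*(-111 + t) = -4 + (-111 + t)*(B + t))
U = 3758 (U = -8440 - (-4 + (-23)² - 111*114 - 111*(-23) + 114*(-23)) = -8440 - (-4 + 529 - 12654 + 2553 - 2622) = -8440 - 1*(-12198) = -8440 + 12198 = 3758)
U - 1*21840 = 3758 - 1*21840 = 3758 - 21840 = -18082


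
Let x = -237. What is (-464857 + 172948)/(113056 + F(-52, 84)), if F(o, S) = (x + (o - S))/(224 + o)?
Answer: -16736116/6481753 ≈ -2.5820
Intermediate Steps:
F(o, S) = (-237 + o - S)/(224 + o) (F(o, S) = (-237 + (o - S))/(224 + o) = (-237 + o - S)/(224 + o))
(-464857 + 172948)/(113056 + F(-52, 84)) = (-464857 + 172948)/(113056 + (-237 - 52 - 1*84)/(224 - 52)) = -291909/(113056 + (-237 - 52 - 84)/172) = -291909/(113056 + (1/172)*(-373)) = -291909/(113056 - 373/172) = -291909/19445259/172 = -291909*172/19445259 = -16736116/6481753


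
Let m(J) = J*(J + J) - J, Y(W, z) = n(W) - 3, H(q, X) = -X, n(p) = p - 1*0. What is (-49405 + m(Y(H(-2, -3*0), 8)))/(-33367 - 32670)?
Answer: 49384/66037 ≈ 0.74782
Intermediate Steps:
n(p) = p (n(p) = p + 0 = p)
Y(W, z) = -3 + W (Y(W, z) = W - 3 = -3 + W)
m(J) = -J + 2*J² (m(J) = J*(2*J) - J = 2*J² - J = -J + 2*J²)
(-49405 + m(Y(H(-2, -3*0), 8)))/(-33367 - 32670) = (-49405 + (-3 - (-3)*0)*(-1 + 2*(-3 - (-3)*0)))/(-33367 - 32670) = (-49405 + (-3 - 1*0)*(-1 + 2*(-3 - 1*0)))/(-66037) = (-49405 + (-3 + 0)*(-1 + 2*(-3 + 0)))*(-1/66037) = (-49405 - 3*(-1 + 2*(-3)))*(-1/66037) = (-49405 - 3*(-1 - 6))*(-1/66037) = (-49405 - 3*(-7))*(-1/66037) = (-49405 + 21)*(-1/66037) = -49384*(-1/66037) = 49384/66037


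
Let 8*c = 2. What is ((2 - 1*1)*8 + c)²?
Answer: 1089/16 ≈ 68.063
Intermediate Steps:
c = ¼ (c = (⅛)*2 = ¼ ≈ 0.25000)
((2 - 1*1)*8 + c)² = ((2 - 1*1)*8 + ¼)² = ((2 - 1)*8 + ¼)² = (1*8 + ¼)² = (8 + ¼)² = (33/4)² = 1089/16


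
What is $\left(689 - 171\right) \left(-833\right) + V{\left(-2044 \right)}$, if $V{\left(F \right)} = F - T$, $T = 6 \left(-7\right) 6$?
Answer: $-433286$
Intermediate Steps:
$T = -252$ ($T = \left(-42\right) 6 = -252$)
$V{\left(F \right)} = 252 + F$ ($V{\left(F \right)} = F - -252 = F + 252 = 252 + F$)
$\left(689 - 171\right) \left(-833\right) + V{\left(-2044 \right)} = \left(689 - 171\right) \left(-833\right) + \left(252 - 2044\right) = 518 \left(-833\right) - 1792 = -431494 - 1792 = -433286$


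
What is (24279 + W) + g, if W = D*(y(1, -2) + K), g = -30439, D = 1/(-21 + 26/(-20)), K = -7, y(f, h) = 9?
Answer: -1373700/223 ≈ -6160.1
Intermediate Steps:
D = -10/223 (D = 1/(-21 + 26*(-1/20)) = 1/(-21 - 13/10) = 1/(-223/10) = -10/223 ≈ -0.044843)
W = -20/223 (W = -10*(9 - 7)/223 = -10/223*2 = -20/223 ≈ -0.089686)
(24279 + W) + g = (24279 - 20/223) - 30439 = 5414197/223 - 30439 = -1373700/223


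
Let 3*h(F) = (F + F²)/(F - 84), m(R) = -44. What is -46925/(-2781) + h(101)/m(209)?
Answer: 751469/61182 ≈ 12.283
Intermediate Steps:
h(F) = (F + F²)/(3*(-84 + F)) (h(F) = ((F + F²)/(F - 84))/3 = ((F + F²)/(-84 + F))/3 = (F + F²)/(3*(-84 + F)))
-46925/(-2781) + h(101)/m(209) = -46925/(-2781) + ((⅓)*101*(1 + 101)/(-84 + 101))/(-44) = -46925*(-1/2781) + ((⅓)*101*102/17)*(-1/44) = 46925/2781 + ((⅓)*101*(1/17)*102)*(-1/44) = 46925/2781 + 202*(-1/44) = 46925/2781 - 101/22 = 751469/61182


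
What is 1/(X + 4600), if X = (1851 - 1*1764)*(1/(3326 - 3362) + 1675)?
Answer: 12/1803871 ≈ 6.6524e-6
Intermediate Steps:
X = 1748671/12 (X = (1851 - 1764)*(1/(-36) + 1675) = 87*(-1/36 + 1675) = 87*(60299/36) = 1748671/12 ≈ 1.4572e+5)
1/(X + 4600) = 1/(1748671/12 + 4600) = 1/(1803871/12) = 12/1803871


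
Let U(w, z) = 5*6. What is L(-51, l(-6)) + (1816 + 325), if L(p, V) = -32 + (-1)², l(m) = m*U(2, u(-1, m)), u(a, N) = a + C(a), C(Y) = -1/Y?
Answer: 2110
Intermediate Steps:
u(a, N) = a - 1/a
U(w, z) = 30
l(m) = 30*m (l(m) = m*30 = 30*m)
L(p, V) = -31 (L(p, V) = -32 + 1 = -31)
L(-51, l(-6)) + (1816 + 325) = -31 + (1816 + 325) = -31 + 2141 = 2110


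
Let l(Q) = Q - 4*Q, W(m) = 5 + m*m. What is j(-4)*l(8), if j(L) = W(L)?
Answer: -504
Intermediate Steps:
W(m) = 5 + m²
j(L) = 5 + L²
l(Q) = -3*Q
j(-4)*l(8) = (5 + (-4)²)*(-3*8) = (5 + 16)*(-24) = 21*(-24) = -504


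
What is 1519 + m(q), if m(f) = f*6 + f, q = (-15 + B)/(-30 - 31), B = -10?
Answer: 92834/61 ≈ 1521.9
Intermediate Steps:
q = 25/61 (q = (-15 - 10)/(-30 - 31) = -25/(-61) = -25*(-1/61) = 25/61 ≈ 0.40984)
m(f) = 7*f (m(f) = 6*f + f = 7*f)
1519 + m(q) = 1519 + 7*(25/61) = 1519 + 175/61 = 92834/61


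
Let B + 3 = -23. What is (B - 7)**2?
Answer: 1089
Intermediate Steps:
B = -26 (B = -3 - 23 = -26)
(B - 7)**2 = (-26 - 7)**2 = (-33)**2 = 1089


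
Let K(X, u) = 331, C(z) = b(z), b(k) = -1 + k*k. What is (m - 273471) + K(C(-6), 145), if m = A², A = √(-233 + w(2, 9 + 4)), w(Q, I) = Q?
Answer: -273371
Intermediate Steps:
b(k) = -1 + k²
C(z) = -1 + z²
A = I*√231 (A = √(-233 + 2) = √(-231) = I*√231 ≈ 15.199*I)
m = -231 (m = (I*√231)² = -231)
(m - 273471) + K(C(-6), 145) = (-231 - 273471) + 331 = -273702 + 331 = -273371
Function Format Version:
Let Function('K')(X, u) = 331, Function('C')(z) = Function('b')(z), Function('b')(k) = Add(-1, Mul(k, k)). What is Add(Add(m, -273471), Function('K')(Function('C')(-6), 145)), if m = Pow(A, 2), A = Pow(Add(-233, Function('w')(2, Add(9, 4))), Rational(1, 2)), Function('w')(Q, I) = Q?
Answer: -273371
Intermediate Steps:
Function('b')(k) = Add(-1, Pow(k, 2))
Function('C')(z) = Add(-1, Pow(z, 2))
A = Mul(I, Pow(231, Rational(1, 2))) (A = Pow(Add(-233, 2), Rational(1, 2)) = Pow(-231, Rational(1, 2)) = Mul(I, Pow(231, Rational(1, 2))) ≈ Mul(15.199, I))
m = -231 (m = Pow(Mul(I, Pow(231, Rational(1, 2))), 2) = -231)
Add(Add(m, -273471), Function('K')(Function('C')(-6), 145)) = Add(Add(-231, -273471), 331) = Add(-273702, 331) = -273371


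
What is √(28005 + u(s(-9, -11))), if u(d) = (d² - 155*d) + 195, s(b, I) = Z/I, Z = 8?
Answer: 12*√23791/11 ≈ 168.27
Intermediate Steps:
s(b, I) = 8/I
u(d) = 195 + d² - 155*d
√(28005 + u(s(-9, -11))) = √(28005 + (195 + (8/(-11))² - 1240/(-11))) = √(28005 + (195 + (8*(-1/11))² - 1240*(-1)/11)) = √(28005 + (195 + (-8/11)² - 155*(-8/11))) = √(28005 + (195 + 64/121 + 1240/11)) = √(28005 + 37299/121) = √(3425904/121) = 12*√23791/11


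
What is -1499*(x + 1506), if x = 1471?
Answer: -4462523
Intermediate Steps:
-1499*(x + 1506) = -1499*(1471 + 1506) = -1499*2977 = -4462523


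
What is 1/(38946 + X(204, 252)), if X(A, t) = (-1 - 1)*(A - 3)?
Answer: 1/38544 ≈ 2.5944e-5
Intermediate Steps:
X(A, t) = 6 - 2*A (X(A, t) = -2*(-3 + A) = 6 - 2*A)
1/(38946 + X(204, 252)) = 1/(38946 + (6 - 2*204)) = 1/(38946 + (6 - 408)) = 1/(38946 - 402) = 1/38544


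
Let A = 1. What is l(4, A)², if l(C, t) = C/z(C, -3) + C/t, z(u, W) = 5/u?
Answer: 1296/25 ≈ 51.840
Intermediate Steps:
l(C, t) = C²/5 + C/t (l(C, t) = C/((5/C)) + C/t = C*(C/5) + C/t = C²/5 + C/t)
l(4, A)² = ((⅕)*4² + 4/1)² = ((⅕)*16 + 4*1)² = (16/5 + 4)² = (36/5)² = 1296/25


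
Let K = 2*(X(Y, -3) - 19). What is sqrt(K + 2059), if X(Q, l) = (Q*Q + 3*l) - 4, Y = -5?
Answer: sqrt(2045) ≈ 45.222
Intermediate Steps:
X(Q, l) = -4 + Q**2 + 3*l (X(Q, l) = (Q**2 + 3*l) - 4 = -4 + Q**2 + 3*l)
K = -14 (K = 2*((-4 + (-5)**2 + 3*(-3)) - 19) = 2*((-4 + 25 - 9) - 19) = 2*(12 - 19) = 2*(-7) = -14)
sqrt(K + 2059) = sqrt(-14 + 2059) = sqrt(2045)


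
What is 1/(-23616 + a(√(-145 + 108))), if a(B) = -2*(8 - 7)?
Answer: -1/23618 ≈ -4.2341e-5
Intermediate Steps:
a(B) = -2 (a(B) = -2*1 = -2)
1/(-23616 + a(√(-145 + 108))) = 1/(-23616 - 2) = 1/(-23618) = -1/23618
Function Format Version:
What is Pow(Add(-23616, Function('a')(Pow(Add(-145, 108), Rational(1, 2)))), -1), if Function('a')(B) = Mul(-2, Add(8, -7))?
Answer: Rational(-1, 23618) ≈ -4.2341e-5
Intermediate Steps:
Function('a')(B) = -2 (Function('a')(B) = Mul(-2, 1) = -2)
Pow(Add(-23616, Function('a')(Pow(Add(-145, 108), Rational(1, 2)))), -1) = Pow(Add(-23616, -2), -1) = Pow(-23618, -1) = Rational(-1, 23618)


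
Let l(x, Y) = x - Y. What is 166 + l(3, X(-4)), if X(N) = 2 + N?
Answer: 171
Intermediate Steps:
166 + l(3, X(-4)) = 166 + (3 - (2 - 4)) = 166 + (3 - 1*(-2)) = 166 + (3 + 2) = 166 + 5 = 171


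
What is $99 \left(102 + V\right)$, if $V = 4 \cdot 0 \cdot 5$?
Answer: $10098$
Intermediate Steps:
$V = 0$ ($V = 0 \cdot 5 = 0$)
$99 \left(102 + V\right) = 99 \left(102 + 0\right) = 99 \cdot 102 = 10098$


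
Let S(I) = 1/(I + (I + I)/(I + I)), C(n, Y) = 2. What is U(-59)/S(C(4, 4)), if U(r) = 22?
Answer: 66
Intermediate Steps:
S(I) = 1/(1 + I) (S(I) = 1/(I + (2*I)/((2*I))) = 1/(I + (2*I)*(1/(2*I))) = 1/(I + 1) = 1/(1 + I))
U(-59)/S(C(4, 4)) = 22/(1/(1 + 2)) = 22/(1/3) = 22*3 = 66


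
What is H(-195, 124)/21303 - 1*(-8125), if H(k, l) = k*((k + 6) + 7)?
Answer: 57707455/7101 ≈ 8126.7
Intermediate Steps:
H(k, l) = k*(13 + k) (H(k, l) = k*((6 + k) + 7) = k*(13 + k))
H(-195, 124)/21303 - 1*(-8125) = -195*(13 - 195)/21303 - 1*(-8125) = -195*(-182)*(1/21303) + 8125 = 35490*(1/21303) + 8125 = 11830/7101 + 8125 = 57707455/7101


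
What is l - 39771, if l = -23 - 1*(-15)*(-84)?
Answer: -41054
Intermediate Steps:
l = -1283 (l = -23 + 15*(-84) = -23 - 1260 = -1283)
l - 39771 = -1283 - 39771 = -41054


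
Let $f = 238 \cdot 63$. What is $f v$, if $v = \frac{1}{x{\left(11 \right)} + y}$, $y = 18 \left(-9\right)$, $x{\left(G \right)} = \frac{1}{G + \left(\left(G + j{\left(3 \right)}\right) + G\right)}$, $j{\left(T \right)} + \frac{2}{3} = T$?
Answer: $- \frac{529788}{5723} \approx -92.572$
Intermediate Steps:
$j{\left(T \right)} = - \frac{2}{3} + T$
$x{\left(G \right)} = \frac{1}{\frac{7}{3} + 3 G}$ ($x{\left(G \right)} = \frac{1}{G + \left(\left(G + \left(- \frac{2}{3} + 3\right)\right) + G\right)} = \frac{1}{G + \left(\left(G + \frac{7}{3}\right) + G\right)} = \frac{1}{G + \left(\left(\frac{7}{3} + G\right) + G\right)} = \frac{1}{G + \left(\frac{7}{3} + 2 G\right)} = \frac{1}{\frac{7}{3} + 3 G}$)
$y = -162$
$v = - \frac{106}{17169}$ ($v = \frac{1}{\frac{3}{7 + 9 \cdot 11} - 162} = \frac{1}{\frac{3}{7 + 99} - 162} = \frac{1}{\frac{3}{106} - 162} = \frac{1}{- \frac{17169}{106}} = - \frac{106}{17169} \approx -0.0061739$)
$f = 14994$
$f v = 14994 \left(- \frac{106}{17169}\right) = - \frac{529788}{5723}$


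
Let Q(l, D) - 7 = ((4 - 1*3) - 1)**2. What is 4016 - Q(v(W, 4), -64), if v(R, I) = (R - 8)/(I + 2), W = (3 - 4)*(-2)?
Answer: 4009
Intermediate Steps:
W = 2 (W = -1*(-2) = 2)
v(R, I) = (-8 + R)/(2 + I)
Q(l, D) = 7 (Q(l, D) = 7 + ((4 - 1*3) - 1)**2 = 7 + ((4 - 3) - 1)**2 = 7 + (1 - 1)**2 = 7 + 0**2 = 7 + 0 = 7)
4016 - Q(v(W, 4), -64) = 4016 - 1*7 = 4016 - 7 = 4009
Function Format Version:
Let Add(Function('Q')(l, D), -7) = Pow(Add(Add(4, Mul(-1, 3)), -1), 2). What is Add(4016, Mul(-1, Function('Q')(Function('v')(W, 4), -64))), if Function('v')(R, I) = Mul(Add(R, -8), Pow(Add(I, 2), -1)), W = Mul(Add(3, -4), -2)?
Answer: 4009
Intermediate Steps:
W = 2 (W = Mul(-1, -2) = 2)
Function('v')(R, I) = Mul(Pow(Add(2, I), -1), Add(-8, R)) (Function('v')(R, I) = Mul(Add(-8, R), Pow(Add(2, I), -1)) = Mul(Pow(Add(2, I), -1), Add(-8, R)))
Function('Q')(l, D) = 7 (Function('Q')(l, D) = Add(7, Pow(Add(Add(4, Mul(-1, 3)), -1), 2)) = Add(7, Pow(Add(Add(4, -3), -1), 2)) = Add(7, Pow(Add(1, -1), 2)) = Add(7, Pow(0, 2)) = Add(7, 0) = 7)
Add(4016, Mul(-1, Function('Q')(Function('v')(W, 4), -64))) = Add(4016, Mul(-1, 7)) = Add(4016, -7) = 4009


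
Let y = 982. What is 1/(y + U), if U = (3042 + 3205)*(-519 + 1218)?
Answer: 1/4367635 ≈ 2.2896e-7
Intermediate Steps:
U = 4366653 (U = 6247*699 = 4366653)
1/(y + U) = 1/(982 + 4366653) = 1/4367635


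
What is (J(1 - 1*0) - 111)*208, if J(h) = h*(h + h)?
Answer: -22672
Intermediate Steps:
J(h) = 2*h² (J(h) = h*(2*h) = 2*h²)
(J(1 - 1*0) - 111)*208 = (2*(1 - 1*0)² - 111)*208 = (2*(1 + 0)² - 111)*208 = (2*1² - 111)*208 = (2*1 - 111)*208 = (2 - 111)*208 = -109*208 = -22672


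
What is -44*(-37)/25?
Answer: 1628/25 ≈ 65.120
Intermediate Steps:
-44*(-37)/25 = 1628*(1/25) = 1628/25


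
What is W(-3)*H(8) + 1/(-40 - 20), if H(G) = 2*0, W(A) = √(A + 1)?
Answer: -1/60 ≈ -0.016667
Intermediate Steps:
W(A) = √(1 + A)
H(G) = 0
W(-3)*H(8) + 1/(-40 - 20) = √(1 - 3)*0 + 1/(-40 - 20) = √(-2)*0 + 1/(-60) = (I*√2)*0 - 1/60 = 0 - 1/60 = -1/60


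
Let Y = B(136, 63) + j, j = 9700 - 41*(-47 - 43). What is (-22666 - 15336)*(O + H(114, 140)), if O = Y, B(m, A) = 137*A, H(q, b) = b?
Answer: -842162322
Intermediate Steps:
j = 13390 (j = 9700 - 41*(-90) = 9700 - 1*(-3690) = 9700 + 3690 = 13390)
Y = 22021 (Y = 137*63 + 13390 = 8631 + 13390 = 22021)
O = 22021
(-22666 - 15336)*(O + H(114, 140)) = (-22666 - 15336)*(22021 + 140) = -38002*22161 = -842162322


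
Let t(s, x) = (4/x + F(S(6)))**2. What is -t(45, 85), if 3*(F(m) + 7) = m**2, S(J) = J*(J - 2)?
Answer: -247401441/7225 ≈ -34242.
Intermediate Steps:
S(J) = J*(-2 + J)
F(m) = -7 + m**2/3
t(s, x) = (185 + 4/x)**2 (t(s, x) = (4/x + (-7 + (6*(-2 + 6))**2/3))**2 = (4/x + (-7 + (6*4)**2/3))**2 = (4/x + (-7 + (1/3)*24**2))**2 = (4/x + (-7 + (1/3)*576))**2 = (4/x + (-7 + 192))**2 = (4/x + 185)**2 = (185 + 4/x)**2)
-t(45, 85) = -(4 + 185*85)**2/85**2 = -(4 + 15725)**2/7225 = -15729**2/7225 = -247401441/7225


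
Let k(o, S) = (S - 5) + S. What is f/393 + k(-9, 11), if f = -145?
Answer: 6536/393 ≈ 16.631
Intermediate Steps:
k(o, S) = -5 + 2*S (k(o, S) = (-5 + S) + S = -5 + 2*S)
f/393 + k(-9, 11) = -145/393 + (-5 + 2*11) = (1/393)*(-145) + (-5 + 22) = -145/393 + 17 = 6536/393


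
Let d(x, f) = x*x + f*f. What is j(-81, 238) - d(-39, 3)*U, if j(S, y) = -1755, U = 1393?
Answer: -2133045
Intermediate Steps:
d(x, f) = f² + x² (d(x, f) = x² + f² = f² + x²)
j(-81, 238) - d(-39, 3)*U = -1755 - (3² + (-39)²)*1393 = -1755 - (9 + 1521)*1393 = -1755 - 1530*1393 = -1755 - 1*2131290 = -1755 - 2131290 = -2133045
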